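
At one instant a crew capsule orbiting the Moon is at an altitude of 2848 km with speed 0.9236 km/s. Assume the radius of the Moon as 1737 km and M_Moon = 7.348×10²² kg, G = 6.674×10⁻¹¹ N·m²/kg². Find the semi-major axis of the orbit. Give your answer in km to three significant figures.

μ = GM = 6.674×10⁻¹¹ × 7.348×10²² = 4.904×10¹² m³/s².
r = 1737 + 2848 = 4585.0 km = 4.585×10⁶ m.
Vis-viva rearranged: 1/a = 2/r − v²/μ = 4.362×10⁻⁷ − 1.739×10⁻⁷ = 2.623×10⁻⁷ m⁻¹.
a = 3.813×10⁶ m = 3813.0 km.

a ≈ 3810 km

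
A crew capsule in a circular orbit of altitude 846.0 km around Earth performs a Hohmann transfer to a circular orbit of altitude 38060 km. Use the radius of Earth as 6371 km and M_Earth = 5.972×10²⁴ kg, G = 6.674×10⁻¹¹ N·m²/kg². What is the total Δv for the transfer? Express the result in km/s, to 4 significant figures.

Δv_total ≈ 3.728 km/s

μ = GM = 6.674×10⁻¹¹ × 5.972×10²⁴ = 3.986×10¹⁴ m³/s².
r₁ = 6371 + 846.0 = 7217.0 km = 7.2170×10⁶ m.
r₂ = 6371 + 38060 = 44431 km = 4.4431×10⁷ m.
Transfer ellipse a_t = (r₁ + r₂)/2 = 2.582×10⁷ m.
At r₁: circular v_c1 = √(μ/r₁) = 7431 m/s; transfer-perigee v_p = √[μ(2/r₁ − 1/a_t)] = 9748 m/s.
Δv₁ = v_p − v_c1 = 2316 m/s.
At r₂: circular v_c2 = √(μ/r₂) = 2995 m/s; transfer-apogee v_a = √[μ(2/r₂ − 1/a_t)] = 1583 m/s.
Δv₂ = v_c2 − v_a = 1412 m/s.
Total Δv = Δv₁ + Δv₂ = 3728 m/s = 3.728 km/s.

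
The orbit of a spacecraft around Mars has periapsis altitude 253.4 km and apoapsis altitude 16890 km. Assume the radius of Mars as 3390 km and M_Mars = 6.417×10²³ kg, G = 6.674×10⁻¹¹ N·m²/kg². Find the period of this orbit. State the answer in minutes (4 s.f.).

μ = GM = 6.674×10⁻¹¹ × 6.417×10²³ = 4.283×10¹³ m³/s².
r_p = 3390 + 253.4 = 3643.4 km = 3.6434×10⁶ m.
r_a = 3390 + 16890 = 20280 km = 2.0280×10⁷ m.
Semi-major axis a = (r_p + r_a)/2 = (3643.4 + 20280)/2 = 11962 km = 1.196×10⁷ m.
By Kepler's third law T = 2π√(a³/μ) = 2π × 6.322×10³ = 3.972×10⁴ s.
= 662.0 minutes.

T ≈ 662.0 minutes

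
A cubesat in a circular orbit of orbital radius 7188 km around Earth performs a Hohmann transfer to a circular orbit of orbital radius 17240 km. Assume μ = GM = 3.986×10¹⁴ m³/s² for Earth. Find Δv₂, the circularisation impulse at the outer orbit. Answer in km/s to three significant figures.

r₁ = 7188 km = 7.188×10⁶ m.
r₂ = 17240 km = 1.724×10⁷ m.
Transfer ellipse a_t = (r₁ + r₂)/2 = 1.221×10⁷ m.
At r₁: circular v_c1 = √(μ/r₁) = 7447 m/s; transfer-perigee v_p = √[μ(2/r₁ − 1/a_t)] = 8847 m/s.
At r₂: circular v_c2 = √(μ/r₂) = 4808 m/s; transfer-apogee v_a = √[μ(2/r₂ − 1/a_t)] = 3689 m/s.
Δv₂ = v_c2 − v_a = 1120 m/s.
= 1.120 km/s.

Δv ≈ 1.12 km/s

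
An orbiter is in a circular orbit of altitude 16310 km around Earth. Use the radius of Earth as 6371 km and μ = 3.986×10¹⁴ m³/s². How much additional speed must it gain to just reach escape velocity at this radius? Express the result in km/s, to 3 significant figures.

Δv ≈ 1.74 km/s

r = 6371 + 16310 = 22681 km = 2.2681×10⁷ m.
Circular speed v_c = √(μ/r) = 4192 m/s.
Escape speed v_esc = √(2μ/r) = √2 × v_c = 5929 m/s.
Δv = v_esc − v_c = 1736 m/s = 1.736 km/s.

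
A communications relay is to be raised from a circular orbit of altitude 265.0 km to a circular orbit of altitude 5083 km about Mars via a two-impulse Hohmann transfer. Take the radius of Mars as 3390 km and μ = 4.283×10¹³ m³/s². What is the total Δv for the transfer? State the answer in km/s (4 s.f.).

Δv_total ≈ 1.126 km/s

r₁ = 3390 + 265.0 = 3655.0 km = 3.6550×10⁶ m.
r₂ = 3390 + 5083 = 8473.0 km = 8.4730×10⁶ m.
Transfer ellipse a_t = (r₁ + r₂)/2 = 6.064×10⁶ m.
At r₁: circular v_c1 = √(μ/r₁) = 3423 m/s; transfer-periapsis v_p = √[μ(2/r₁ − 1/a_t)] = 4046 m/s.
Δv₁ = v_p − v_c1 = 623.2 m/s.
At r₂: circular v_c2 = √(μ/r₂) = 2248 m/s; transfer-apoapsis v_a = √[μ(2/r₂ − 1/a_t)] = 1745 m/s.
Δv₂ = v_c2 − v_a = 502.8 m/s.
Total Δv = Δv₁ + Δv₂ = 1126 m/s = 1.126 km/s.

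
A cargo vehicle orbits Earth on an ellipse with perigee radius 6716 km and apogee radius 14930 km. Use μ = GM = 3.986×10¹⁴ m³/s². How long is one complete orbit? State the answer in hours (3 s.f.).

Semi-major axis a = (r_p + r_a)/2 = (6716.0 + 14930)/2 = 10823 km = 1.082×10⁷ m.
By Kepler's third law T = 2π√(a³/μ) = 2π × 1.783×10³ = 1.121×10⁴ s.
= 3.113 hours.

T ≈ 3.11 hours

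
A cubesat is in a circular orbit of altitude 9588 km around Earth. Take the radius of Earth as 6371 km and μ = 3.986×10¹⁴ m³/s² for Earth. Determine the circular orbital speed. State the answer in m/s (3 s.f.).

r = 6371 + 9588 = 15959 km = 1.5959×10⁷ m.
For a circular orbit v = √(μ/r) = √(3.986×10¹⁴ / 1.596×10⁷) = √(2.498×10⁷) = 4998 m/s.

v ≈ 5000 m/s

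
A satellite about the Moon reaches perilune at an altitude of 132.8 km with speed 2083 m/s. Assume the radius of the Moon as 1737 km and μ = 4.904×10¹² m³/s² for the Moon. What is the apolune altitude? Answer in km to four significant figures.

apolune altitude ≈ 7212 km

r_p = 1737 + 132.8 = 1869.8 km = 1.870×10⁶ m.
Specific energy ε = v²/2 − μ/r = -4.533×10⁵ J/kg, so a = −μ/(2ε) = 5.409×10⁶ m.
The apsides satisfy r_p + r_a = 2a, so the apolune radius is 2a − r_p = 8.949×10⁶ m = 8948.7 km.
Apolune altitude = 8948.7 − 1737 = 7211.7 km.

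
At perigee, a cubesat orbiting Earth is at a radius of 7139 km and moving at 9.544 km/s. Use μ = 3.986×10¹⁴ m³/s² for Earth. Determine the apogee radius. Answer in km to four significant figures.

r_p = 7.139×10⁶ m.
Specific energy ε = v²/2 − μ/r = -1.029×10⁷ J/kg, so a = −μ/(2ε) = 1.937×10⁷ m.
The apsides satisfy r_p + r_a = 2a, so the apogee radius is 2a − r_p = 3.160×10⁷ m = 31597 km.

apogee radius ≈ 31600 km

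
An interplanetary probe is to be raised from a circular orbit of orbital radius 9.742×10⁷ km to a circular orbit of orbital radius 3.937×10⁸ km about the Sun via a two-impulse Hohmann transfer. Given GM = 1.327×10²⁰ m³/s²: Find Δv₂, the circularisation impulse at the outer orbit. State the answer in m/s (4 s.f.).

Δv ≈ 6795 m/s

r₁ = 9.742×10⁷ km = 9.742×10¹⁰ m.
r₂ = 3.937×10⁸ km = 3.937×10¹¹ m.
Transfer ellipse a_t = (r₁ + r₂)/2 = 2.456×10¹¹ m.
At r₁: circular v_c1 = √(μ/r₁) = 36910 m/s; transfer-perihelion v_p = √[μ(2/r₁ − 1/a_t)] = 46730 m/s.
At r₂: circular v_c2 = √(μ/r₂) = 18360 m/s; transfer-aphelion v_a = √[μ(2/r₂ − 1/a_t)] = 11560 m/s.
Δv₂ = v_c2 − v_a = 6795 m/s.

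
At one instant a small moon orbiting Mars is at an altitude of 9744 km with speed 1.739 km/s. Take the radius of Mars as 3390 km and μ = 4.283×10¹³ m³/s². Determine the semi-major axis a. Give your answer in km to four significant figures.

a ≈ 12240 km

r = 3390 + 9744 = 13134 km = 1.313×10⁷ m.
Vis-viva rearranged: 1/a = 2/r − v²/μ = 1.523×10⁻⁷ − 7.061×10⁻⁸ = 8.167×10⁻⁸ m⁻¹.
a = 1.224×10⁷ m = 12245 km.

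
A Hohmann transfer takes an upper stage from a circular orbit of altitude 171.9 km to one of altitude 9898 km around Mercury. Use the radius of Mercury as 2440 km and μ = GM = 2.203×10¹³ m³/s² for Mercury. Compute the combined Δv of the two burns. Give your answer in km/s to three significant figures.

Δv_total ≈ 1.37 km/s

r₁ = 2440 + 171.9 = 2611.9 km = 2.6119×10⁶ m.
r₂ = 2440 + 9898 = 12338 km = 1.2338×10⁷ m.
Transfer ellipse a_t = (r₁ + r₂)/2 = 7.475×10⁶ m.
At r₁: circular v_c1 = √(μ/r₁) = 2904 m/s; transfer-periherm v_p = √[μ(2/r₁ − 1/a_t)] = 3731 m/s.
Δv₁ = v_p − v_c1 = 827.0 m/s.
At r₂: circular v_c2 = √(μ/r₂) = 1336 m/s; transfer-apoherm v_a = √[μ(2/r₂ − 1/a_t)] = 789.9 m/s.
Δv₂ = v_c2 − v_a = 546.4 m/s.
Total Δv = Δv₁ + Δv₂ = 1373 m/s = 1.373 km/s.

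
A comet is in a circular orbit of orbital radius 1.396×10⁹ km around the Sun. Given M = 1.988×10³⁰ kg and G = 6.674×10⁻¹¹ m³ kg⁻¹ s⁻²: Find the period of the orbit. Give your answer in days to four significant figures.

μ = GM = 6.674×10⁻¹¹ × 1.988×10³⁰ = 1.327×10²⁰ m³/s².
r = 1.396×10⁹ km = 1.396×10¹² m.
Kepler's third law: T = 2π√(r³/μ) = 2π√((1.396×10¹²)³ / 1.327×10²⁰).
r³/μ = 2.050×10¹⁶ s², so T = 2π × 1.432×10⁸ = 8.997×10⁸ s.
Converting: 8.997×10⁸ s ÷ 86400 = 10410 days.

T ≈ 10410 days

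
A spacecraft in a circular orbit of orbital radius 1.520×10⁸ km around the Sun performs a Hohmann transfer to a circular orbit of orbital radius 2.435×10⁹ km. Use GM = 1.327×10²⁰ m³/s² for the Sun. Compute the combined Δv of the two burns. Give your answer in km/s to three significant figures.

r₁ = 1.520×10⁸ km = 1.520×10¹¹ m.
r₂ = 2.435×10⁹ km = 2.435×10¹² m.
Transfer ellipse a_t = (r₁ + r₂)/2 = 1.294×10¹² m.
At r₁: circular v_c1 = √(μ/r₁) = 29550 m/s; transfer-perihelion v_p = √[μ(2/r₁ − 1/a_t)] = 40540 m/s.
Δv₁ = v_p − v_c1 = 10990 m/s.
At r₂: circular v_c2 = √(μ/r₂) = 7382 m/s; transfer-aphelion v_a = √[μ(2/r₂ − 1/a_t)] = 2531 m/s.
Δv₂ = v_c2 − v_a = 4852 m/s.
Total Δv = Δv₁ + Δv₂ = 15840 m/s = 15.84 km/s.

Δv_total ≈ 15.8 km/s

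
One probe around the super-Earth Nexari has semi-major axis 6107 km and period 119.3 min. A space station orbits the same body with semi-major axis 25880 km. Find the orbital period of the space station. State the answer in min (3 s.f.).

Kepler's third law: T² ∝ a³, so T₂ = T₁ (a₂/a₁)^(3/2).
a₂/a₁ = 4.238, (a₂/a₁)^(3/2) = 8.724.
T₂ = 119.3 × 8.724 = 1041 min.

T₂ ≈ 1040 min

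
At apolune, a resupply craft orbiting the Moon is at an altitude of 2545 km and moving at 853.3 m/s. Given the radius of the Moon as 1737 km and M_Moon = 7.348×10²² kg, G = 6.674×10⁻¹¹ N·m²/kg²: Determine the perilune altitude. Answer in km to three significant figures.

μ = GM = 6.674×10⁻¹¹ × 7.348×10²² = 4.904×10¹² m³/s².
r_a = 1737 + 2545 = 4282.0 km = 4.282×10⁶ m.
Specific energy ε = v²/2 − μ/r = -7.812×10⁵ J/kg, so a = −μ/(2ε) = 3.139×10⁶ m.
The apsides satisfy r_p + r_a = 2a, so the perilune radius is 2a − r_a = 1.995×10⁶ m = 1995.5 km.
Perilune altitude = 1995.5 − 1737 = 258.50 km.

perilune altitude ≈ 258 km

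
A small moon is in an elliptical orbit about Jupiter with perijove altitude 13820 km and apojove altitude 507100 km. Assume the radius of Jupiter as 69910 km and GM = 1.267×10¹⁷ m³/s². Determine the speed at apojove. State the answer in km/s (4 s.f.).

v ≈ 7.460 km/s

r_p = 69910 + 13820 = 83730 km = 8.3730×10⁷ m.
r_a = 69910 + 507100 = 577010 km = 5.7701×10⁸ m.
Semi-major axis a = (r_p + r_a)/2 = 3.3037×10⁵ km = 3.304×10⁸ m.
Vis-viva: v² = μ(2/r − 1/a) = 1.267×10¹⁷ × (3.466×10⁻⁹ − 3.027×10⁻⁹) = 5.565×10⁷ m²/s².
v = 7460 m/s = 7.460 km/s.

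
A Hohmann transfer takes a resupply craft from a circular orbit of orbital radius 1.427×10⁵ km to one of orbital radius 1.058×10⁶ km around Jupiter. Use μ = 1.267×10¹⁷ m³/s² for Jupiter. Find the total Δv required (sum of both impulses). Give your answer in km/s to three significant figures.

Δv_total ≈ 15.4 km/s

r₁ = 1.427×10⁵ km = 1.427×10⁸ m.
r₂ = 1.058×10⁶ km = 1.058×10⁹ m.
Transfer ellipse a_t = (r₁ + r₂)/2 = 6.004×10⁸ m.
At r₁: circular v_c1 = √(μ/r₁) = 29800 m/s; transfer-perijove v_p = √[μ(2/r₁ − 1/a_t)] = 39560 m/s.
Δv₁ = v_p − v_c1 = 9759 m/s.
At r₂: circular v_c2 = √(μ/r₂) = 10940 m/s; transfer-apojove v_a = √[μ(2/r₂ − 1/a_t)] = 5335 m/s.
Δv₂ = v_c2 − v_a = 5608 m/s.
Total Δv = Δv₁ + Δv₂ = 15370 m/s = 15.37 km/s.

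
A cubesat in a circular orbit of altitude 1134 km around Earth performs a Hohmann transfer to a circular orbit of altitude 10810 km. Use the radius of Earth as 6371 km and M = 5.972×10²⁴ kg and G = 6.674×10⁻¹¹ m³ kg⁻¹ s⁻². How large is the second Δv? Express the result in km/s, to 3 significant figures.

μ = GM = 6.674×10⁻¹¹ × 5.972×10²⁴ = 3.986×10¹⁴ m³/s².
r₁ = 6371 + 1134 = 7505.0 km = 7.5050×10⁶ m.
r₂ = 6371 + 10810 = 17181 km = 1.7181×10⁷ m.
Transfer ellipse a_t = (r₁ + r₂)/2 = 1.234×10⁷ m.
At r₁: circular v_c1 = √(μ/r₁) = 7287 m/s; transfer-perigee v_p = √[μ(2/r₁ − 1/a_t)] = 8598 m/s.
At r₂: circular v_c2 = √(μ/r₂) = 4816 m/s; transfer-apogee v_a = √[μ(2/r₂ − 1/a_t)] = 3756 m/s.
Δv₂ = v_c2 − v_a = 1061 m/s.
= 1.061 km/s.

Δv ≈ 1.06 km/s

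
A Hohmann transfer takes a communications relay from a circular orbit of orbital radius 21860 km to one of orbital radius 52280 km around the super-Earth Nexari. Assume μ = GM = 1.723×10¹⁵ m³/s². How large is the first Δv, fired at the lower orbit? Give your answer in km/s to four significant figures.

Δv ≈ 1.665 km/s

r₁ = 21860 km = 2.186×10⁷ m.
r₂ = 52280 km = 5.228×10⁷ m.
Transfer ellipse a_t = (r₁ + r₂)/2 = 3.707×10⁷ m.
At r₁: circular v_c1 = √(μ/r₁) = 8878 m/s; transfer-periapsis v_p = √[μ(2/r₁ − 1/a_t)] = 10540 m/s.
Δv₁ = v_p − v_c1 = 1665 m/s.
= 1.665 km/s.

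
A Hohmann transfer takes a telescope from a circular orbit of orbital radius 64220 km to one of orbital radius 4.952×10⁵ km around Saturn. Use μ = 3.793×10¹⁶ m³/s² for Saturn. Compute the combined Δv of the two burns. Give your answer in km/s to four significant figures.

Δv_total ≈ 12.59 km/s

r₁ = 64220 km = 6.422×10⁷ m.
r₂ = 4.952×10⁵ km = 4.952×10⁸ m.
Transfer ellipse a_t = (r₁ + r₂)/2 = 2.797×10⁸ m.
At r₁: circular v_c1 = √(μ/r₁) = 24300 m/s; transfer-perikrone v_p = √[μ(2/r₁ − 1/a_t)] = 32340 m/s.
Δv₁ = v_p − v_c1 = 8034 m/s.
At r₂: circular v_c2 = √(μ/r₂) = 8752 m/s; transfer-apokrone v_a = √[μ(2/r₂ − 1/a_t)] = 4194 m/s.
Δv₂ = v_c2 − v_a = 4558 m/s.
Total Δv = Δv₁ + Δv₂ = 12590 m/s = 12.59 km/s.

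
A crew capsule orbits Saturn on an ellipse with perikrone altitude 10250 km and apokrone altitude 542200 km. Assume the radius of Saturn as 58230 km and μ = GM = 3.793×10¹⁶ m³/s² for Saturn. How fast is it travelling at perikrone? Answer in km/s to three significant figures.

r_p = 58230 + 10250 = 68480 km = 6.8480×10⁷ m.
r_a = 58230 + 542200 = 600430 km = 6.0043×10⁸ m.
Semi-major axis a = (r_p + r_a)/2 = 3.3446×10⁵ km = 3.345×10⁸ m.
Vis-viva: v² = μ(2/r − 1/a) = 3.793×10¹⁶ × (2.921×10⁻⁸ − 2.990×10⁻⁹) = 9.944×10⁸ m²/s².
v = 31530 m/s = 31.53 km/s.

v ≈ 31.5 km/s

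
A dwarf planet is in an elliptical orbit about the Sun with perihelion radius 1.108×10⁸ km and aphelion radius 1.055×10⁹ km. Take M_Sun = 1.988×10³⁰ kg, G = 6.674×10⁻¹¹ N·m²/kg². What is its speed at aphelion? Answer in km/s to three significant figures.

v ≈ 4.89 km/s

μ = GM = 6.674×10⁻¹¹ × 1.988×10³⁰ = 1.327×10²⁰ m³/s².
Semi-major axis a = (r_p + r_a)/2 = 5.8290×10⁸ km = 5.829×10¹¹ m.
Vis-viva: v² = μ(2/r − 1/a) = 1.327×10²⁰ × (1.896×10⁻¹² − 1.716×10⁻¹²) = 2.391×10⁷ m²/s².
v = 4889 m/s = 4.889 km/s.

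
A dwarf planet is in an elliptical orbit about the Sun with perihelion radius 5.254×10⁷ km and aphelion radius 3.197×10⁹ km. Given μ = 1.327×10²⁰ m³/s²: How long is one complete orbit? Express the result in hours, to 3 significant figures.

T ≈ 314000 hours

Semi-major axis a = (r_p + r_a)/2 = (5.2540×10⁷ + 3.1970×10⁹)/2 = 1.6248×10⁹ km = 1.625×10¹² m.
By Kepler's third law T = 2π√(a³/μ) = 2π × 1.798×10⁸ = 1.130×10⁹ s.
= 3.138×10⁵ hours.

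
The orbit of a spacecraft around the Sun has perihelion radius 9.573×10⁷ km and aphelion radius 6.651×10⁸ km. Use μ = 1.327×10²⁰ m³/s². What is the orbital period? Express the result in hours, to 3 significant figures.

Semi-major axis a = (r_p + r_a)/2 = (9.5730×10⁷ + 6.6510×10⁸)/2 = 3.8042×10⁸ km = 3.804×10¹¹ m.
By Kepler's third law T = 2π√(a³/μ) = 2π × 2.037×10⁷ = 1.280×10⁸ s.
= 35550 hours.

T ≈ 35500 hours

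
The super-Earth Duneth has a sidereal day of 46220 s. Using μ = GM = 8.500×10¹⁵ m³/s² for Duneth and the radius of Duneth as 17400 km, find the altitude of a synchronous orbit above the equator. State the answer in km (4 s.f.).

A synchronous orbit has period T, so by Kepler's third law a = (μT²/4π²)^(1/3).
μT²/4π² = 8.500×10¹⁵ × (4.622×10⁴)² / 39.48 = 4.600×10²³ m³.
a = 7.719×10⁷ m = 77192 km.
Altitude h = a − R = 77192 − 17400 = 59792 km.

h_sync ≈ 59790 km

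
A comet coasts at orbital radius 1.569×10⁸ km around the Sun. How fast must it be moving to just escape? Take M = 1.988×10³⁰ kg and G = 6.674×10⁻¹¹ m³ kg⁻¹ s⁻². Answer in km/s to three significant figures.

μ = GM = 6.674×10⁻¹¹ × 1.988×10³⁰ = 1.327×10²⁰ m³/s².
r = 1.569×10⁸ km = 1.569×10¹¹ m.
Escape speed v_esc = √(2μ/r) = √(2 × 1.327×10²⁰ / 1.569×10¹¹) = √(1.691×10⁹) = 41120 m/s.
= 41.12 km/s.

v_esc ≈ 41.1 km/s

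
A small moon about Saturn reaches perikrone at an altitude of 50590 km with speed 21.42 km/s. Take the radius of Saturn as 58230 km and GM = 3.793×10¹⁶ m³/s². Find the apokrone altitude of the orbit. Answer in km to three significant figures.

r_p = 58230 + 50590 = 1.0882×10⁵ km = 1.088×10⁸ m.
Specific energy ε = v²/2 − μ/r = -1.191×10⁸ J/kg, so a = −μ/(2ε) = 1.592×10⁸ m.
The apsides satisfy r_p + r_a = 2a, so the apokrone radius is 2a − r_p = 2.095×10⁸ m = 2.0952×10⁵ km.
Apokrone altitude = 2.0952×10⁵ − 58230 = 1.5129×10⁵ km.

apokrone altitude ≈ 1.51×10⁵ km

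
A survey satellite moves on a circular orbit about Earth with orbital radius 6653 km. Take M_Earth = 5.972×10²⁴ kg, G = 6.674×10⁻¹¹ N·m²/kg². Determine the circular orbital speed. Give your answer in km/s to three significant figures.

μ = GM = 6.674×10⁻¹¹ × 5.972×10²⁴ = 3.986×10¹⁴ m³/s².
r = 6653 km = 6.653×10⁶ m.
For a circular orbit v = √(μ/r) = √(3.986×10¹⁴ / 6.653×10⁶) = √(5.991×10⁷) = 7740 m/s.
That is 7.740 km/s.

v ≈ 7.74 km/s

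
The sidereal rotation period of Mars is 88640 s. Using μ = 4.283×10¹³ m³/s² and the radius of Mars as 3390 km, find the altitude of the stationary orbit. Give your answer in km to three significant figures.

A synchronous orbit has period T, so by Kepler's third law a = (μT²/4π²)^(1/3).
μT²/4π² = 4.283×10¹³ × (8.864×10⁴)² / 39.48 = 8.524×10²¹ m³.
a = 2.043×10⁷ m = 20428 km.
Altitude h = a − R = 20428 − 3390 = 17038 km.

h_sync ≈ 17000 km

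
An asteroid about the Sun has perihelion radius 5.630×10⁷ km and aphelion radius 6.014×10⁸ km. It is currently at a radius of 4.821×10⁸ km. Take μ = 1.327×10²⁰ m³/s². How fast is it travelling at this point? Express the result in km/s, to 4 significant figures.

Semi-major axis a = (r_p + r_a)/2 = 3.2885×10⁸ km = 3.288×10¹¹ m.
Vis-viva: v² = μ(2/r − 1/a) = 1.327×10²⁰ × (4.149×10⁻¹² − 3.041×10⁻¹²) = 1.470×10⁸ m²/s².
v = 12120 m/s = 12.12 km/s.

v ≈ 12.12 km/s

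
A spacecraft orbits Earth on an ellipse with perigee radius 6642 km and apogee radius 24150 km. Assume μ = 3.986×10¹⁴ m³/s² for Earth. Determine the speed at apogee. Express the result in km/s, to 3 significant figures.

Semi-major axis a = (r_p + r_a)/2 = 15396 km = 1.540×10⁷ m.
Vis-viva: v² = μ(2/r − 1/a) = 3.986×10¹⁴ × (8.282×10⁻⁸ − 6.495×10⁻⁸) = 7.121×10⁶ m²/s².
v = 2668 m/s = 2.668 km/s.

v ≈ 2.67 km/s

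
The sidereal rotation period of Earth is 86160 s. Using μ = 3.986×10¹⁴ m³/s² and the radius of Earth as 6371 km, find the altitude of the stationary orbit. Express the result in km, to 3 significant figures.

A synchronous orbit has period T, so by Kepler's third law a = (μT²/4π²)^(1/3).
μT²/4π² = 3.986×10¹⁴ × (8.616×10⁴)² / 39.48 = 7.495×10²² m³.
a = 4.216×10⁷ m = 42163 km.
Altitude h = a − R = 42163 − 6371 = 35792 km.

h_sync ≈ 35800 km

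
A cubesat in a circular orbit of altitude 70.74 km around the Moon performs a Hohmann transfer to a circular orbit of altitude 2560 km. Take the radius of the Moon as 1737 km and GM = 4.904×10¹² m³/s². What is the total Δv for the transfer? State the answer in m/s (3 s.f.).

r₁ = 1737 + 70.74 = 1807.7 km = 1.8077×10⁶ m.
r₂ = 1737 + 2560 = 4297.0 km = 4.2970×10⁶ m.
Transfer ellipse a_t = (r₁ + r₂)/2 = 3.052×10⁶ m.
At r₁: circular v_c1 = √(μ/r₁) = 1647 m/s; transfer-perilune v_p = √[μ(2/r₁ − 1/a_t)] = 1954 m/s.
Δv₁ = v_p − v_c1 = 307.2 m/s.
At r₂: circular v_c2 = √(μ/r₂) = 1068 m/s; transfer-apolune v_a = √[μ(2/r₂ − 1/a_t)] = 822.1 m/s.
Δv₂ = v_c2 − v_a = 246.2 m/s.
Total Δv = Δv₁ + Δv₂ = 553.3 m/s.

Δv_total ≈ 553 m/s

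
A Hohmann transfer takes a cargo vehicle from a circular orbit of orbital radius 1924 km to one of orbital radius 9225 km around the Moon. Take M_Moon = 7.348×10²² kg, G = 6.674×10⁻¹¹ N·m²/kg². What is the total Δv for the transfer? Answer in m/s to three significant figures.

μ = GM = 6.674×10⁻¹¹ × 7.348×10²² = 4.904×10¹² m³/s².
r₁ = 1924 km = 1.924×10⁶ m.
r₂ = 9225 km = 9.225×10⁶ m.
Transfer ellipse a_t = (r₁ + r₂)/2 = 5.574×10⁶ m.
At r₁: circular v_c1 = √(μ/r₁) = 1597 m/s; transfer-perilune v_p = √[μ(2/r₁ − 1/a_t)] = 2054 m/s.
Δv₁ = v_p − v_c1 = 457.3 m/s.
At r₂: circular v_c2 = √(μ/r₂) = 729.1 m/s; transfer-apolune v_a = √[μ(2/r₂ − 1/a_t)] = 428.3 m/s.
Δv₂ = v_c2 − v_a = 300.8 m/s.
Total Δv = Δv₁ + Δv₂ = 758.0 m/s.

Δv_total ≈ 758 m/s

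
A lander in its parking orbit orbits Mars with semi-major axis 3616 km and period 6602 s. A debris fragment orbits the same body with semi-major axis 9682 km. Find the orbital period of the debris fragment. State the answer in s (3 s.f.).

T₂ ≈ 28900 s

Kepler's third law: T² ∝ a³, so T₂ = T₁ (a₂/a₁)^(3/2).
a₂/a₁ = 2.678, (a₂/a₁)^(3/2) = 4.381.
T₂ = 6602 × 4.381 = 28930 s.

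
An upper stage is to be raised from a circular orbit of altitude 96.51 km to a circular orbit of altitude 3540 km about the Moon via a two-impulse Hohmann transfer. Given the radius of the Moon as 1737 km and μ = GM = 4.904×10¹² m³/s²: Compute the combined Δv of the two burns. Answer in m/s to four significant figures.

r₁ = 1737 + 96.51 = 1833.5 km = 1.8335×10⁶ m.
r₂ = 1737 + 3540 = 5277.0 km = 5.2770×10⁶ m.
Transfer ellipse a_t = (r₁ + r₂)/2 = 3.555×10⁶ m.
At r₁: circular v_c1 = √(μ/r₁) = 1635 m/s; transfer-perilune v_p = √[μ(2/r₁ − 1/a_t)] = 1992 m/s.
Δv₁ = v_p − v_c1 = 357.0 m/s.
At r₂: circular v_c2 = √(μ/r₂) = 964.0 m/s; transfer-apolune v_a = √[μ(2/r₂ − 1/a_t)] = 692.3 m/s.
Δv₂ = v_c2 − v_a = 271.7 m/s.
Total Δv = Δv₁ + Δv₂ = 628.8 m/s.

Δv_total ≈ 628.8 m/s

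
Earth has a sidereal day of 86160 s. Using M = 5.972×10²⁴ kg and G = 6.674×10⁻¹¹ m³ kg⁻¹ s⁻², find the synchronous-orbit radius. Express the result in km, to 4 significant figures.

r_sync ≈ 42160 km

μ = GM = 6.674×10⁻¹¹ × 5.972×10²⁴ = 3.986×10¹⁴ m³/s².
A synchronous orbit has period T, so by Kepler's third law a = (μT²/4π²)^(1/3).
μT²/4π² = 3.986×10¹⁴ × (8.616×10⁴)² / 39.48 = 7.495×10²² m³.
a = 4.216×10⁷ m = 42162 km.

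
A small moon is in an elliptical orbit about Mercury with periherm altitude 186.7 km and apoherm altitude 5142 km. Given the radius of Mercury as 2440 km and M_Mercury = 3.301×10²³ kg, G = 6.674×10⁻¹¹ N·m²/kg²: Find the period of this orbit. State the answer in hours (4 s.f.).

μ = GM = 6.674×10⁻¹¹ × 3.301×10²³ = 2.203×10¹³ m³/s².
r_p = 2440 + 186.7 = 2626.7 km = 2.6267×10⁶ m.
r_a = 2440 + 5142 = 7582.0 km = 7.5820×10⁶ m.
Semi-major axis a = (r_p + r_a)/2 = (2626.7 + 7582.0)/2 = 5104.4 km = 5.104×10⁶ m.
By Kepler's third law T = 2π√(a³/μ) = 2π × 2.457×10³ = 1.544×10⁴ s.
= 4.288 hours.

T ≈ 4.288 hours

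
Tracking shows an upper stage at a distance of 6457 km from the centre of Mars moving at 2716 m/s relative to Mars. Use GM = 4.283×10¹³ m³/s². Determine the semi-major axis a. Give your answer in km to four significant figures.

r = 6.457×10⁶ m.
Vis-viva rearranged: 1/a = 2/r − v²/μ = 3.097×10⁻⁷ − 1.722×10⁻⁷ = 1.375×10⁻⁷ m⁻¹.
a = 7.272×10⁶ m = 7272.2 km.

a ≈ 7272 km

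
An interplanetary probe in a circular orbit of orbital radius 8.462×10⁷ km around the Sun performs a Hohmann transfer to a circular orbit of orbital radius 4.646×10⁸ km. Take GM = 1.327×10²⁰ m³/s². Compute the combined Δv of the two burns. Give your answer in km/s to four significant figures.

Δv_total ≈ 19.43 km/s

r₁ = 8.462×10⁷ km = 8.462×10¹⁰ m.
r₂ = 4.646×10⁸ km = 4.646×10¹¹ m.
Transfer ellipse a_t = (r₁ + r₂)/2 = 2.746×10¹¹ m.
At r₁: circular v_c1 = √(μ/r₁) = 39600 m/s; transfer-perihelion v_p = √[μ(2/r₁ − 1/a_t)] = 51510 m/s.
Δv₁ = v_p − v_c1 = 11910 m/s.
At r₂: circular v_c2 = √(μ/r₂) = 16900 m/s; transfer-aphelion v_a = √[μ(2/r₂ − 1/a_t)] = 9382 m/s.
Δv₂ = v_c2 − v_a = 7519 m/s.
Total Δv = Δv₁ + Δv₂ = 19430 m/s = 19.43 km/s.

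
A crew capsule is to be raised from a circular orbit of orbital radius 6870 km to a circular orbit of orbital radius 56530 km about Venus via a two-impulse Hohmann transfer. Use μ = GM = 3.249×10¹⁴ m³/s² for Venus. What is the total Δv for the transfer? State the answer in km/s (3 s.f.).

r₁ = 6870 km = 6.870×10⁶ m.
r₂ = 56530 km = 5.653×10⁷ m.
Transfer ellipse a_t = (r₁ + r₂)/2 = 3.170×10⁷ m.
At r₁: circular v_c1 = √(μ/r₁) = 6877 m/s; transfer-periapsis v_p = √[μ(2/r₁ − 1/a_t)] = 9183 m/s.
Δv₁ = v_p − v_c1 = 2307 m/s.
At r₂: circular v_c2 = √(μ/r₂) = 2397 m/s; transfer-apoapsis v_a = √[μ(2/r₂ − 1/a_t)] = 1116 m/s.
Δv₂ = v_c2 − v_a = 1281 m/s.
Total Δv = Δv₁ + Δv₂ = 3588 m/s = 3.588 km/s.

Δv_total ≈ 3.59 km/s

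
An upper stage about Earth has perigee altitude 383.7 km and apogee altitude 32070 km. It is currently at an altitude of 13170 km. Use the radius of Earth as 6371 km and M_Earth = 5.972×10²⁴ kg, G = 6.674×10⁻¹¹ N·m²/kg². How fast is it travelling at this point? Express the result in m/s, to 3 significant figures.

v ≈ 4810 m/s

μ = GM = 6.674×10⁻¹¹ × 5.972×10²⁴ = 3.986×10¹⁴ m³/s².
r_p = 6371 + 383.7 = 6754.7 km = 6.7547×10⁶ m.
r_a = 6371 + 32070 = 38441 km = 3.8441×10⁷ m.
r = 6371 + 13170 = 19541 km = 1.954×10⁷ m.
Semi-major axis a = (r_p + r_a)/2 = 22598 km = 2.260×10⁷ m.
Vis-viva: v² = μ(2/r − 1/a) = 3.986×10¹⁴ × (1.023×10⁻⁷ − 4.425×10⁻⁸) = 2.316×10⁷ m²/s².
v = 4812 m/s.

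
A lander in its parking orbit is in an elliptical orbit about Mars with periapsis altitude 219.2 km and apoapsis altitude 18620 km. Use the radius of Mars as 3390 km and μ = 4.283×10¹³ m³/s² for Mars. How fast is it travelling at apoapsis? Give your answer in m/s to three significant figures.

v ≈ 740 m/s

r_p = 3390 + 219.2 = 3609.2 km = 3.6092×10⁶ m.
r_a = 3390 + 18620 = 22010 km = 2.2010×10⁷ m.
Semi-major axis a = (r_p + r_a)/2 = 12810 km = 1.281×10⁷ m.
Vis-viva: v² = μ(2/r − 1/a) = 4.283×10¹³ × (9.087×10⁻⁸ − 7.807×10⁻⁸) = 5.483×10⁵ m²/s².
v = 740.5 m/s.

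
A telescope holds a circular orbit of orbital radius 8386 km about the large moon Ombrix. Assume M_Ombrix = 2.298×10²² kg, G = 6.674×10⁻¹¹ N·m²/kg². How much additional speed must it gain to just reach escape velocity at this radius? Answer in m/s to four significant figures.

Δv ≈ 177.1 m/s

μ = GM = 6.674×10⁻¹¹ × 2.298×10²² = 1.534×10¹² m³/s².
r = 8386 km = 8.386×10⁶ m.
Circular speed v_c = √(μ/r) = 427.7 m/s.
Escape speed v_esc = √(2μ/r) = √2 × v_c = 604.8 m/s.
Δv = v_esc − v_c = 177.1 m/s.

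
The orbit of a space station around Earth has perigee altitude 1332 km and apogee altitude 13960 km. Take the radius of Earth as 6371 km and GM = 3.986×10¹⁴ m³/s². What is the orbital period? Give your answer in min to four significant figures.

T ≈ 275.3 min

r_p = 6371 + 1332 = 7703.0 km = 7.7030×10⁶ m.
r_a = 6371 + 13960 = 20331 km = 2.0331×10⁷ m.
Semi-major axis a = (r_p + r_a)/2 = (7703.0 + 20331)/2 = 14017 km = 1.402×10⁷ m.
By Kepler's third law T = 2π√(a³/μ) = 2π × 2.629×10³ = 1.652×10⁴ s.
= 275.3 min.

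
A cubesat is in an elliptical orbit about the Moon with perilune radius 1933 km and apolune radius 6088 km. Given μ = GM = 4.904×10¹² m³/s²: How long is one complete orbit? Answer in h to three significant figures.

T ≈ 6.33 h

Semi-major axis a = (r_p + r_a)/2 = (1933.0 + 6088.0)/2 = 4010.5 km = 4.010×10⁶ m.
By Kepler's third law T = 2π√(a³/μ) = 2π × 3.627×10³ = 2.279×10⁴ s.
= 6.330 h.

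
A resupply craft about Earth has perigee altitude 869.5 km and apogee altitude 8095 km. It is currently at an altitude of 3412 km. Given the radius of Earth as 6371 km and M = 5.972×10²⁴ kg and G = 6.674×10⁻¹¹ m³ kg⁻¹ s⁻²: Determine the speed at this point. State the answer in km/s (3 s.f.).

v ≈ 6.69 km/s

μ = GM = 6.674×10⁻¹¹ × 5.972×10²⁴ = 3.986×10¹⁴ m³/s².
r_p = 6371 + 869.5 = 7240.5 km = 7.2405×10⁶ m.
r_a = 6371 + 8095 = 14466 km = 1.4466×10⁷ m.
r = 6371 + 3412 = 9783.0 km = 9.783×10⁶ m.
Semi-major axis a = (r_p + r_a)/2 = 10853 km = 1.085×10⁷ m.
Vis-viva: v² = μ(2/r − 1/a) = 3.986×10¹⁴ × (2.044×10⁻⁷ − 9.214×10⁻⁸) = 4.476×10⁷ m²/s².
v = 6690 m/s = 6.690 km/s.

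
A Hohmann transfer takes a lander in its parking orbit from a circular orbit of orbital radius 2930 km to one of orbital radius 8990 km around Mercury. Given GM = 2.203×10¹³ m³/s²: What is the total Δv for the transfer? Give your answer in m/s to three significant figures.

Δv_total ≈ 1090 m/s

r₁ = 2930 km = 2.930×10⁶ m.
r₂ = 8990 km = 8.990×10⁶ m.
Transfer ellipse a_t = (r₁ + r₂)/2 = 5.960×10⁶ m.
At r₁: circular v_c1 = √(μ/r₁) = 2742 m/s; transfer-periherm v_p = √[μ(2/r₁ − 1/a_t)] = 3368 m/s.
Δv₁ = v_p − v_c1 = 625.6 m/s.
At r₂: circular v_c2 = √(μ/r₂) = 1565 m/s; transfer-apoherm v_a = √[μ(2/r₂ − 1/a_t)] = 1098 m/s.
Δv₂ = v_c2 − v_a = 467.8 m/s.
Total Δv = Δv₁ + Δv₂ = 1093 m/s.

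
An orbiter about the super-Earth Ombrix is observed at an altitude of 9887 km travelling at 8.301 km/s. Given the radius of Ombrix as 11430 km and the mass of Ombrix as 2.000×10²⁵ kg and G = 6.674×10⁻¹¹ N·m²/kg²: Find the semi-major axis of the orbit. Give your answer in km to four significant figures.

μ = GM = 6.674×10⁻¹¹ × 2.000×10²⁵ = 1.335×10¹⁵ m³/s².
r = 11430 + 9887 = 21317 km = 2.132×10⁷ m.
Vis-viva rearranged: 1/a = 2/r − v²/μ = 9.382×10⁻⁸ − 5.162×10⁻⁸ = 4.220×10⁻⁸ m⁻¹.
a = 2.370×10⁷ m = 23697 km.

a ≈ 23700 km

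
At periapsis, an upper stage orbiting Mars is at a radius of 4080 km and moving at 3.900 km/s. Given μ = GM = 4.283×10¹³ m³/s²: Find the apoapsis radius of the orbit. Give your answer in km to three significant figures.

r_p = 4.080×10⁶ m.
Specific energy ε = v²/2 − μ/r = -2.893×10⁶ J/kg, so a = −μ/(2ε) = 7.404×10⁶ m.
The apsides satisfy r_p + r_a = 2a, so the apoapsis radius is 2a − r_p = 1.073×10⁷ m = 10727 km.

apoapsis radius ≈ 10700 km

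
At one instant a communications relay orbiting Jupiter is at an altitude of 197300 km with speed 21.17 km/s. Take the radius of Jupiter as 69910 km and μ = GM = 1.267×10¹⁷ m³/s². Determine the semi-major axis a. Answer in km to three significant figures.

a ≈ 2.53×10⁵ km

r = 69910 + 197300 = 2.6721×10⁵ km = 2.672×10⁸ m.
Specific orbital energy ε = v²/2 − μ/r = (21170)²/2 − 1.267×10¹⁷/2.672×10⁸ = -2.501×10⁸ J/kg.
Since ε = −μ/(2a), a = −μ/(2ε) = 2.533×10⁸ m = 2.5332×10⁵ km.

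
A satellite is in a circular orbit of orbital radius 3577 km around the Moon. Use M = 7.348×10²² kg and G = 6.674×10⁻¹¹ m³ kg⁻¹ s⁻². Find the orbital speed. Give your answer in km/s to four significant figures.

μ = GM = 6.674×10⁻¹¹ × 7.348×10²² = 4.904×10¹² m³/s².
r = 3577 km = 3.577×10⁶ m.
For a circular orbit v = √(μ/r) = √(4.904×10¹² / 3.577×10⁶) = √(1.371×10⁶) = 1171 m/s.
That is 1.171 km/s.

v ≈ 1.171 km/s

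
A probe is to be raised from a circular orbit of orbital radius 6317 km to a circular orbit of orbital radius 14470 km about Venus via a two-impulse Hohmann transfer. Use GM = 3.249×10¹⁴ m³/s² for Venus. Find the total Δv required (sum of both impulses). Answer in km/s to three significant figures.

Δv_total ≈ 2.33 km/s

r₁ = 6317 km = 6.317×10⁶ m.
r₂ = 14470 km = 1.447×10⁷ m.
Transfer ellipse a_t = (r₁ + r₂)/2 = 1.039×10⁷ m.
At r₁: circular v_c1 = √(μ/r₁) = 7172 m/s; transfer-periapsis v_p = √[μ(2/r₁ − 1/a_t)] = 8462 m/s.
Δv₁ = v_p − v_c1 = 1290 m/s.
At r₂: circular v_c2 = √(μ/r₂) = 4738 m/s; transfer-apoapsis v_a = √[μ(2/r₂ − 1/a_t)] = 3694 m/s.
Δv₂ = v_c2 − v_a = 1044 m/s.
Total Δv = Δv₁ + Δv₂ = 2335 m/s = 2.335 km/s.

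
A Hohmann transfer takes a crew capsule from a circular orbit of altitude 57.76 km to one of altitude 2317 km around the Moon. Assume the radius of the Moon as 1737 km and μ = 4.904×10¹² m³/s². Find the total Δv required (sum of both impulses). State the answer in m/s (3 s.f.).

Δv_total ≈ 531 m/s

r₁ = 1737 + 57.76 = 1794.8 km = 1.7948×10⁶ m.
r₂ = 1737 + 2317 = 4054.0 km = 4.0540×10⁶ m.
Transfer ellipse a_t = (r₁ + r₂)/2 = 2.924×10⁶ m.
At r₁: circular v_c1 = √(μ/r₁) = 1653 m/s; transfer-perilune v_p = √[μ(2/r₁ − 1/a_t)] = 1946 m/s.
Δv₁ = v_p − v_c1 = 293.2 m/s.
At r₂: circular v_c2 = √(μ/r₂) = 1100 m/s; transfer-apolune v_a = √[μ(2/r₂ − 1/a_t)] = 861.6 m/s.
Δv₂ = v_c2 − v_a = 238.2 m/s.
Total Δv = Δv₁ + Δv₂ = 531.5 m/s.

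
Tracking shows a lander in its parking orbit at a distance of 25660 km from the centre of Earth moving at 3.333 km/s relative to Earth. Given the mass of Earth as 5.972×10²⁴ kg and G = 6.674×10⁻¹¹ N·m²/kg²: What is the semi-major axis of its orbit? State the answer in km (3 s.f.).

a ≈ 20000 km

μ = GM = 6.674×10⁻¹¹ × 5.972×10²⁴ = 3.986×10¹⁴ m³/s².
r = 2.566×10⁷ m.
Vis-viva rearranged: 1/a = 2/r − v²/μ = 7.794×10⁻⁸ − 2.787×10⁻⁸ = 5.007×10⁻⁸ m⁻¹.
a = 1.997×10⁷ m = 19972 km.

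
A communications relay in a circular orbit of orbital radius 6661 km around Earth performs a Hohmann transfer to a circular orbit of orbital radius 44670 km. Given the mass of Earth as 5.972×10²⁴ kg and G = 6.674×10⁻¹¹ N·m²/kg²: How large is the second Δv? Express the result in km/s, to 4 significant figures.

Δv ≈ 1.465 km/s

μ = GM = 6.674×10⁻¹¹ × 5.972×10²⁴ = 3.986×10¹⁴ m³/s².
r₁ = 6661 km = 6.661×10⁶ m.
r₂ = 44670 km = 4.467×10⁷ m.
Transfer ellipse a_t = (r₁ + r₂)/2 = 2.567×10⁷ m.
At r₁: circular v_c1 = √(μ/r₁) = 7735 m/s; transfer-perigee v_p = √[μ(2/r₁ − 1/a_t)] = 10210 m/s.
At r₂: circular v_c2 = √(μ/r₂) = 2987 m/s; transfer-apogee v_a = √[μ(2/r₂ − 1/a_t)] = 1522 m/s.
Δv₂ = v_c2 − v_a = 1465 m/s.
= 1.465 km/s.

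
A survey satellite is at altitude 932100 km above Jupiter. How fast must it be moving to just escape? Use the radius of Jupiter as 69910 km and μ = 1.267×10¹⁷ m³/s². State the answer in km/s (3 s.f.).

r = 69910 + 932100 = 1002000 km = 1.0020×10⁹ m.
Escape speed v_esc = √(2μ/r) = √(2 × 1.267×10¹⁷ / 1.002×10⁹) = √(2.529×10⁸) = 15900 m/s.
= 15.90 km/s.

v_esc ≈ 15.9 km/s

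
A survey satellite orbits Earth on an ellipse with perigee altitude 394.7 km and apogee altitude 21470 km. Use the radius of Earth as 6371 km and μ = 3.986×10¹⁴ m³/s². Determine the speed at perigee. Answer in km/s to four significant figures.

r_p = 6371 + 394.7 = 6765.7 km = 6.7657×10⁶ m.
r_a = 6371 + 21470 = 27841 km = 2.7841×10⁷ m.
Semi-major axis a = (r_p + r_a)/2 = 17303 km = 1.730×10⁷ m.
Vis-viva: v² = μ(2/r − 1/a) = 3.986×10¹⁴ × (2.956×10⁻⁷ − 5.779×10⁻⁸) = 9.479×10⁷ m²/s².
v = 9736 m/s = 9.736 km/s.

v ≈ 9.736 km/s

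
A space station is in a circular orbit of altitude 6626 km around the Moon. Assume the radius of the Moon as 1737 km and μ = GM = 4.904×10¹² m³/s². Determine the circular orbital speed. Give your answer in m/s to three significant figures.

v ≈ 766 m/s

r = 1737 + 6626 = 8363.0 km = 8.3630×10⁶ m.
For a circular orbit v = √(μ/r) = √(4.904×10¹² / 8.363×10⁶) = √(5.864×10⁵) = 765.8 m/s.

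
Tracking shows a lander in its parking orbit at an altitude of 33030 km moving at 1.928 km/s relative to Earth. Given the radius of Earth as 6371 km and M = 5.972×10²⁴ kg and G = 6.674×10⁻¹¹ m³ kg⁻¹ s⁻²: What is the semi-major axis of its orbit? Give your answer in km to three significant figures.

a ≈ 24100 km

μ = GM = 6.674×10⁻¹¹ × 5.972×10²⁴ = 3.986×10¹⁴ m³/s².
r = 6371 + 33030 = 39401 km = 3.940×10⁷ m.
Vis-viva rearranged: 1/a = 2/r − v²/μ = 5.076×10⁻⁸ − 9.326×10⁻⁹ = 4.143×10⁻⁸ m⁻¹.
a = 2.413×10⁷ m = 24135 km.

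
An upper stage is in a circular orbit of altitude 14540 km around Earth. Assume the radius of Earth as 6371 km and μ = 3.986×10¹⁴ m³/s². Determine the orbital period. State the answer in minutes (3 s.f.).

r = 6371 + 14540 = 20911 km = 2.0911×10⁷ m.
Kepler's third law: T = 2π√(r³/μ) = 2π√((2.091×10⁷)³ / 3.986×10¹⁴).
r³/μ = 2.294×10⁷ s², so T = 2π × 4.790×10³ = 3.009×10⁴ s.
Converting: 3.009×10⁴ s ÷ 60.00 = 501.6 minutes.

T ≈ 502 minutes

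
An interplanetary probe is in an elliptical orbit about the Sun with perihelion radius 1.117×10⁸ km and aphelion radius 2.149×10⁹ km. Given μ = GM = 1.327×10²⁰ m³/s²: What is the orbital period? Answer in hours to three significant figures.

Semi-major axis a = (r_p + r_a)/2 = (1.1170×10⁸ + 2.1490×10⁹)/2 = 1.1304×10⁹ km = 1.130×10¹² m.
By Kepler's third law T = 2π√(a³/μ) = 2π × 1.043×10⁸ = 6.555×10⁸ s.
= 1.821×10⁵ hours.

T ≈ 182000 hours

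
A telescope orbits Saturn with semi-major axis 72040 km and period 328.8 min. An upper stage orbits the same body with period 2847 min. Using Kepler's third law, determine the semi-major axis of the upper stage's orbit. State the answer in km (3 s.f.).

Kepler's third law: a³ ∝ T², so a₂ = a₁ (T₂/T₁)^(2/3).
T₂/T₁ = 8.659, (T₂/T₁)^(2/3) = 4.217.
a₂ = 72040 × 4.217 = 3.038×10⁵ km.

a₂ ≈ 3.04×10⁵ km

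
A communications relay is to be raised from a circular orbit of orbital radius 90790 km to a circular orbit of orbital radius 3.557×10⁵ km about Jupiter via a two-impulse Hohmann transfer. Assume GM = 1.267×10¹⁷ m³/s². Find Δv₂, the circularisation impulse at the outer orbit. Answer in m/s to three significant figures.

r₁ = 90790 km = 9.079×10⁷ m.
r₂ = 3.557×10⁵ km = 3.557×10⁸ m.
Transfer ellipse a_t = (r₁ + r₂)/2 = 2.232×10⁸ m.
At r₁: circular v_c1 = √(μ/r₁) = 37360 m/s; transfer-perijove v_p = √[μ(2/r₁ − 1/a_t)] = 47150 m/s.
At r₂: circular v_c2 = √(μ/r₂) = 18870 m/s; transfer-apojove v_a = √[μ(2/r₂ − 1/a_t)] = 12040 m/s.
Δv₂ = v_c2 − v_a = 6837 m/s.

Δv ≈ 6840 m/s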